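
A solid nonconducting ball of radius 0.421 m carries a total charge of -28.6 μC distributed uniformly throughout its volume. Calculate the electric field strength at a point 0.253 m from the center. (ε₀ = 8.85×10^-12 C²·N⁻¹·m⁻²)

By spherical symmetry E is radial; choose a Gaussian sphere of radius r = 0.253 m (r < R).
Only the charge within r is enclosed: Q_enc = Q·(r/R)³ = (-28.6 μC)·(0.253 m/0.421 m)³ = -6.207×10^-6 C.
By Gauss's law, ∮E·dA = E·4πr² = Q_enc/ε₀.
E = |Q_enc|/(4πε₀r²) = (6.207×10^-6)/(4π·8.85×10^-12·(0.253)²) = 8.72×10^5 N/C.

|E| ≈ 8.72×10^5 N/C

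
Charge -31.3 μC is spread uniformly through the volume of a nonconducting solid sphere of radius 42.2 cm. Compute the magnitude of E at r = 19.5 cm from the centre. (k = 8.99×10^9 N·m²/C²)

Take a concentric spherical Gaussian surface of radius r = 19.5 cm (r < R).
Only the charge within r is enclosed: Q_enc = Q·(r/R)³ = (-31.3 μC)·(19.5 cm/42.2 cm)³ = -3.088e-6 C.
By Gauss's law, ∮E·dA = E·4πr² = Q_enc/ε₀.
E = k|Q_enc|/r² = (8.99×10^9)(3.088×10^-6)/(0.195)² = 7.30×10^5 N/C.

7.30×10^5 V/m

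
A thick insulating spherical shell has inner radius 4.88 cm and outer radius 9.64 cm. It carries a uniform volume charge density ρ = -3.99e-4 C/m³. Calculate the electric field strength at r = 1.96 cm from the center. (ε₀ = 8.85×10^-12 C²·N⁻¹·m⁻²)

Symmetry ⇒ E = E(r) r̂. Gaussian sphere of radius r = 1.96 cm (r < 4.88 cm, inside the empty cavity).
No charge is enclosed, so by Gauss's law E·4πr² = 0 ⇒ E = 0.

E = 0 (no enclosed charge)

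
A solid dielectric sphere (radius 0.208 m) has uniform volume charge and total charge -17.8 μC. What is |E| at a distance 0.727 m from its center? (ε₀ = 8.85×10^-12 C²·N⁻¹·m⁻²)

Symmetry ⇒ E = E(r) r̂. Gaussian sphere of radius r = 0.727 m (r > R, so the entire charge is enclosed).
Q_enc = -17.8 μC = -1.78×10^-5 C.
By Gauss's law, ∮E·dA = E·4πr² = Q_enc/ε₀.
E = |Q_enc|/(4πε₀r²) = (1.78e-5)/(4π·8.85×10^-12·(0.727)²) = 3.03×10^5 N/C.

E = 3.03e5 N/C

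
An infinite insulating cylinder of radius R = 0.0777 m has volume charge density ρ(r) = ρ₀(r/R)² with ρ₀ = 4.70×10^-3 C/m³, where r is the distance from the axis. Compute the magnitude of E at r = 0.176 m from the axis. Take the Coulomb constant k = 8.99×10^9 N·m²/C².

Choose a coaxial cylinder of radius r = 0.176 m (arbitrary length L) as the Gaussian surface (r > R, full charge per length enclosed).
λ_enc = 2π ∫₀^R ρ₀(r'/R)^2 r' dr' = 2πρ₀R²/4 = 4.457×10^-5 C/m.
By Gauss's law (flux through the curved wall only), E·2πrL = λ_enc L/ε₀.
E = 2k|λ_enc|/r = 2(8.99×10^9)(4.457×10^-5)/(0.176) = 4.55×10^6 N/C.

|E| ≈ 4.55e6 N/C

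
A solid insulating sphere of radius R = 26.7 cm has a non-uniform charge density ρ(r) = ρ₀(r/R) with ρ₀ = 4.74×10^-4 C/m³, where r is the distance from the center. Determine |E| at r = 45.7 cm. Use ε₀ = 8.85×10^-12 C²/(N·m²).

Symmetry ⇒ E = E(r) r̂. Gaussian sphere of radius r = 45.7 cm (r > R, all charge enclosed).
Q_enc = 4π ∫₀^R ρ₀(r'/R)^1 r'² dr' = 4πρ₀R³/4 = 2.834×10^-5 C.
By Gauss's law, ∮E·dA = E·4πr² = Q_enc/ε₀.
E = |Q_enc|/(4πε₀r²) = (2.834e-5)/(4π·8.85×10^-12·(0.457)²) = 1.22×10^6 N/C.

E ≈ 1.22×10^6 V/m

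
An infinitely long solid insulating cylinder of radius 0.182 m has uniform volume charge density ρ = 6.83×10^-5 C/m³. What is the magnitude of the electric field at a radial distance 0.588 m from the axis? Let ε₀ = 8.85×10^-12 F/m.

|E| ≈ 2.17×10^5 N/C

Coaxial Gaussian cylinder, radius r = 0.588 m, length L (r > 0.182 m, full cross-section enclosed).
λ_enc = ρ·πR² = (6.83×10^-5)π(0.182)² = 7.107e-6 C/m.
Applying ∮E·dA = Q_enc/ε₀ with the end caps contributing no flux:
E = |λ_enc|/(2πε₀r) = (7.107×10^-6)/(2π·8.85×10^-12·0.588) = 2.17×10^5 N/C.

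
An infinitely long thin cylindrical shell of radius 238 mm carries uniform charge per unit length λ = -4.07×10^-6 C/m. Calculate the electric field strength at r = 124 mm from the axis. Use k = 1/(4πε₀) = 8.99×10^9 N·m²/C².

Take a coaxial cylindrical Gaussian surface of radius r = 124 mm and length L (r < 238 mm, inside the shell).
All the surface charge lies outside this cylinder: Q_enc = 0, hence E = 0.

E = 0 (no enclosed charge)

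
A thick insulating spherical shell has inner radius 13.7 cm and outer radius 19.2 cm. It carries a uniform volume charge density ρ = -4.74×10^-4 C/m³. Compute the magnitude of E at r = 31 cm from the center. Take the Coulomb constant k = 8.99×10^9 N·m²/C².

E ≈ 8.37e5 N/C

By spherical symmetry E is radial; choose a Gaussian sphere of radius r = 31 cm (r > 19.2 cm, enclosing the whole shell).
Q_enc = ρ·(4π/3)(b³ − a³) = (-4.74×10^-4)·(4π/3)·((0.192)³ − (0.137)³) = -8.948×10^-6 C.
Gauss's law: E·4πr² = Q_enc/ε₀.
E = k|Q_enc|/r² = (8.99×10^9)(8.948×10^-6)/(0.31)² = 8.37×10^5 N/C.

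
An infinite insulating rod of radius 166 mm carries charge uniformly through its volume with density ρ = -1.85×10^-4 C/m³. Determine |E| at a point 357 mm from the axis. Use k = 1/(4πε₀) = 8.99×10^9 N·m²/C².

|E| ≈ 8.07×10^5 N/C

Coaxial Gaussian cylinder, radius r = 357 mm, length L (r > 166 mm, full cross-section enclosed).
λ_enc = ρ·πR² = (-1.85×10^-4)π(0.166)² = -1.602e-5 C/m.
Since E is radial and uniform over the curved surface, Φ = E·2πrL = Q_enc/ε₀ = λ_enc L/ε₀.
E = 2k|λ_enc|/r = 2(8.99×10^9)(1.602e-5)/(0.357) = 8.07e5 N/C.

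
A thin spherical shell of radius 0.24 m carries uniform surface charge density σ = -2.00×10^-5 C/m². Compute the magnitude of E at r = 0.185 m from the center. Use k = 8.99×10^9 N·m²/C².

E = 0

By spherical symmetry E is radial; choose a Gaussian sphere of radius r = 0.185 m (inside the shell, r < 0.24 m).
No charge lies within this surface, so Q_enc = 0 and Gauss's law gives E·4πr² = 0 ⇒ E = 0.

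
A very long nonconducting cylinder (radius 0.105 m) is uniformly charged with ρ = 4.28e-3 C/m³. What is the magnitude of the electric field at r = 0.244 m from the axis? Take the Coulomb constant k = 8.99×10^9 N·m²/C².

Choose a coaxial cylinder of radius r = 0.244 m (arbitrary length L) as the Gaussian surface (r > 0.105 m, full cross-section enclosed).
λ_enc = ρ·πR² = (4.28×10^-3)π(0.105)² = 1.482×10^-4 C/m.
Since E is radial and uniform over the curved surface, Φ = E·2πrL = Q_enc/ε₀ = λ_enc L/ε₀.
E = 2k|λ_enc|/r = 2(8.99×10^9)(1.482×10^-4)/(0.244) = 1.09×10^7 N/C.

1.09×10^7 V/m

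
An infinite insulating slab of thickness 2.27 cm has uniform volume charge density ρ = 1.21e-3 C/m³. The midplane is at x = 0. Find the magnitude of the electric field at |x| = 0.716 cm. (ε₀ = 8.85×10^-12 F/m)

E ≈ 9.79×10^5 V/m

By symmetry E is perpendicular to the slab. A Gaussian pillbox from −0.716 cm to +0.716 cm (face area A) lies entirely within the slab.
Q_enc = ρ·(2x)·A and flux = 2EA, so 2EA = 2ρxA/ε₀ ⇒ E = |ρ|x/ε₀.
E = (1.21×10^-3)(0.00716)/(8.85×10^-12) = 9.79×10^5 N/C.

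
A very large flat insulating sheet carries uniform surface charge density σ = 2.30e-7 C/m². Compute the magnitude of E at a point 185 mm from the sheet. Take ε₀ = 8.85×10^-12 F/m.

|E| = 1.30×10^4 N/C

The symmetry is planar: E is normal to the sheet and the same magnitude on both sides. Take a pillbox straddling the sheet with end-cap area A.
Only the two end caps contribute flux: Φ = 2EA. With Q_enc = σA, Gauss's law gives E = |σ|/(2ε₀).
E = |σ|/(2ε₀) = (2.30e-7)/(2·8.85×10^-12) = 1.30×10^4 N/C.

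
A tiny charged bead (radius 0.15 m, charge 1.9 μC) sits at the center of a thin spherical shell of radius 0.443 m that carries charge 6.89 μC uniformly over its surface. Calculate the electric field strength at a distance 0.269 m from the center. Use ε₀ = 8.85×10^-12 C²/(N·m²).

|E| = 2.36×10^5 V/m

By spherical symmetry E is radial; choose a Gaussian sphere of radius r = 0.269 m (between the bodies, 0.15 m < r < 0.443 m).
Only the inner charge is enclosed; the outer shell contributes nothing inside itself. Q_enc = 1.9 μC = 1.90×10^-6 C.
By Gauss's law, ∮E·dA = E·4πr² = Q_enc/ε₀.
E = |Q_enc|/(4πε₀r²) = (1.90e-6)/(4π·8.85×10^-12·(0.269)²) = 2.36×10^5 N/C.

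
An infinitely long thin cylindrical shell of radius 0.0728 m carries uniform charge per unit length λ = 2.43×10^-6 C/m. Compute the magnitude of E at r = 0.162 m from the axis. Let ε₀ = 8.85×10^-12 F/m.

Choose a coaxial cylinder of radius r = 0.162 m (arbitrary length L) as the Gaussian surface (r > 0.0728 m).
The full line charge is enclosed: λ_enc = 2.43×10^-6 C/m.
Gauss's law: E·2πrL = λ_enc L/ε₀.
E = |λ_enc|/(2πε₀r) = (2.43×10^-6)/(2π·8.85×10^-12·0.162) = 2.70×10^5 N/C.

|E| = 2.70×10^5 N/C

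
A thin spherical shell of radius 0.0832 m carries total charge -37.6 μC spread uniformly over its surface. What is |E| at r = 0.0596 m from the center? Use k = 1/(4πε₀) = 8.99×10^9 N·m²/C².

Take a concentric spherical Gaussian surface of radius r = 0.0596 m (inside the shell, r < 0.0832 m).
All the charge is outside the Gaussian surface: Q_enc = 0, hence E = 0 everywhere inside the shell.

E = 0 (no enclosed charge)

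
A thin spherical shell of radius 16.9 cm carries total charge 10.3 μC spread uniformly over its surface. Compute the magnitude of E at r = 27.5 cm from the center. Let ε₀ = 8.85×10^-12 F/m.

Use a concentric Gaussian sphere at r = 27.5 cm (r > 16.9 cm).
The entire shell is enclosed: Q_enc = 1.03×10^-5 C.
By Gauss's law, ∮E·dA = E·4πr² = Q_enc/ε₀.
E = |Q_enc|/(4πε₀r²) = (1.03e-5)/(4π·8.85×10^-12·(0.275)²) = 1.22×10^6 N/C.

E = 1.22×10^6 V/m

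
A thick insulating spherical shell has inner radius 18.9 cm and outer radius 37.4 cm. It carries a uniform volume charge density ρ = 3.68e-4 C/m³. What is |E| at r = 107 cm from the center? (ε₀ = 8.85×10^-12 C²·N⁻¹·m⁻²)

By spherical symmetry E is radial; choose a Gaussian sphere of radius r = 107 cm (r > 37.4 cm, enclosing the whole shell).
Q_enc = ρ·(4π/3)(b³ − a³) = (3.68×10^-4)·(4π/3)·((0.374)³ − (0.189)³) = 7.023×10^-5 C.
Gauss's law: E·4πr² = Q_enc/ε₀.
E = |Q_enc|/(4πε₀r²) = (7.023×10^-5)/(4π·8.85×10^-12·(1.07)²) = 5.52e5 N/C.

E ≈ 5.52×10^5 N/C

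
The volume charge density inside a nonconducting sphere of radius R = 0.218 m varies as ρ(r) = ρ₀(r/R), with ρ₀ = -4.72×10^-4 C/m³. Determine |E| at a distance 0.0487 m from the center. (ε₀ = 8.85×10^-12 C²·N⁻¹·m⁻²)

E ≈ 1.45×10^5 N/C

Symmetry ⇒ E = E(r) r̂. Gaussian sphere of radius r = 0.0487 m (r < R).
Q_enc = ∫₀^r ρ(r')·4πr'² dr' = (4πρ₀/R) ∫₀^r r'^3 dr' = 4πρ₀ r^4/(4·R) = -3.826×10^-8 C.
Gauss's law: E·4πr² = Q_enc/ε₀.
E = |Q_enc|/(4πε₀r²) = (3.826×10^-8)/(4π·8.85×10^-12·(0.0487)²) = 1.45e5 N/C.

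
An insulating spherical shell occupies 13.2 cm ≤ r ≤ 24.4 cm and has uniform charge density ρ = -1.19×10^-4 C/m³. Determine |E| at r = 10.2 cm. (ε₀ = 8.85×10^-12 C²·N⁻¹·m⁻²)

Take a concentric spherical Gaussian surface of radius r = 10.2 cm (r < 13.2 cm, inside the empty cavity).
No charge is enclosed, so by Gauss's law E·4πr² = 0 ⇒ E = 0.

|E| = 0 N/C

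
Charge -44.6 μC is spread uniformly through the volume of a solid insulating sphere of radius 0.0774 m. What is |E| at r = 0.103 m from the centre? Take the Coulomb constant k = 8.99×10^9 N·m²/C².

E = 3.78×10^7 N/C

Use a concentric Gaussian sphere at r = 0.103 m (r > R, so the entire charge is enclosed).
Q_enc = -44.6 μC = -4.46×10^-5 C.
Since E is radial and uniform over the Gaussian sphere, Φ = E·4πr² = Q_enc/ε₀.
E = k|Q_enc|/r² = (8.99×10^9)(4.46×10^-5)/(0.103)² = 3.78e7 N/C.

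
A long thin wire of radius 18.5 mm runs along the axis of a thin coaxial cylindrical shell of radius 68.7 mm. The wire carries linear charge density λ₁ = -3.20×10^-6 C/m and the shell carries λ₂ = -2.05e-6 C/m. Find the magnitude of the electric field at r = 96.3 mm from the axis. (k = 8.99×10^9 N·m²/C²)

Choose a coaxial cylinder of radius r = 96.3 mm (arbitrary length L) as the Gaussian surface (r > 68.7 mm, enclosing both).
λ_enc = λ₁ + λ₂ = (-3.20e-6) + (-2.05×10^-6) = -5.25e-6 C/m.
Since E is radial and uniform over the curved surface, Φ = E·2πrL = Q_enc/ε₀ = λ_enc L/ε₀.
E = 2k|λ_enc|/r = 2(8.99×10^9)(5.25e-6)/(0.0963) = 9.80×10^5 N/C.

9.80e5 N/C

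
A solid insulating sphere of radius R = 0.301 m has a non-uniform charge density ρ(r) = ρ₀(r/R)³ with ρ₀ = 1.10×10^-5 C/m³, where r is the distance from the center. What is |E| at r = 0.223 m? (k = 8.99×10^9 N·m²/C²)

By spherical symmetry E is radial; choose a Gaussian sphere of radius r = 0.223 m (r < R).
Integrate the density: Q_enc = 4π ∫₀^r ρ₀(r'/R)^3 r'² dr' = 4πρ₀ r^6/(6·R³) = 1.039×10^-7 C.
Since E is radial and uniform over the Gaussian sphere, Φ = E·4πr² = Q_enc/ε₀.
E = k|Q_enc|/r² = (8.99×10^9)(1.039e-7)/(0.223)² = 1.88×10^4 N/C.

1.88×10^4 V/m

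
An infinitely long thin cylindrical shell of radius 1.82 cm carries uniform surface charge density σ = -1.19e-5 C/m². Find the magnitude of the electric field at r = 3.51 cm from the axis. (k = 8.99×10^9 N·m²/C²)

Take a coaxial cylindrical Gaussian surface of radius r = 3.51 cm and length L (r > 1.82 cm).
The whole shell is enclosed: λ_enc = σ·2πR = (-1.19×10^-5)·2π·(0.0182) = -1.361e-6 C/m.
Gauss's law: E·2πrL = λ_enc L/ε₀.
E = 2k|λ_enc|/r = 2(8.99×10^9)(1.361×10^-6)/(0.0351) = 6.97e5 N/C.

|E| = 6.97×10^5 V/m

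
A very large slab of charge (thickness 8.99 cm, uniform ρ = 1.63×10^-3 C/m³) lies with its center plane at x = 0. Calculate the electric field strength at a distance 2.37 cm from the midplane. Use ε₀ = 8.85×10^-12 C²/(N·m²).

By symmetry E is perpendicular to the slab. A Gaussian pillbox from −2.37 cm to +2.37 cm (face area A) lies entirely within the slab.
Q_enc = ρ·(2x)·A and flux = 2EA, so 2EA = 2ρxA/ε₀ ⇒ E = |ρ|x/ε₀.
E = (1.63×10^-3)(0.0237)/(8.85×10^-12) = 4.37×10^6 N/C.

|E| ≈ 4.37×10^6 N/C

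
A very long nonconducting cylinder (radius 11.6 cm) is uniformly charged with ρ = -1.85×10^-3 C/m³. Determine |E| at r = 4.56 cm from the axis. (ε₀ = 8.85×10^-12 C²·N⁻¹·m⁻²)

E = 4.77e6 N/C

Take a coaxial cylindrical Gaussian surface of radius r = 4.56 cm and length L (r < R).
Enclosed charge per unit length: λ_enc = ρ·πr² = (-1.85×10^-3)π(0.0456)² = -1.209×10^-5 C/m.
Since E is radial and uniform over the curved surface, Φ = E·2πrL = Q_enc/ε₀ = λ_enc L/ε₀.
E = |λ_enc|/(2πε₀r) = (1.209×10^-5)/(2π·8.85×10^-12·0.0456) = 4.77×10^6 N/C.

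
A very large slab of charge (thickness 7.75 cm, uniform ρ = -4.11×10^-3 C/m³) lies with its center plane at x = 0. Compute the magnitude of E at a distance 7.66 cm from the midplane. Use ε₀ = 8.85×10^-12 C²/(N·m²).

E ≈ 1.80×10^7 V/m

The point |x| = 7.66 cm lies outside the slab (half-thickness 0.03875 m). A symmetric pillbox spanning the full slab encloses Q_enc = ρ·d·A.
Flux = 2EA ⇒ E = |ρ|d/(2ε₀), independent of distance outside.
E = (4.11e-3)(0.0775)/(2·8.85×10^-12) = 1.80×10^7 N/C.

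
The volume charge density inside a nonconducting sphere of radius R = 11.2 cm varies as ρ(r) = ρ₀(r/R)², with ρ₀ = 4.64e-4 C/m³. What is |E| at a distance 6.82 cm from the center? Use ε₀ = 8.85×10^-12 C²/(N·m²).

|E| ≈ 2.65e5 V/m

Symmetry ⇒ E = E(r) r̂. Gaussian sphere of radius r = 6.82 cm (r < R).
Q_enc = ∫₀^r ρ(r')·4πr'² dr' = (4πρ₀/R²) ∫₀^r r'^4 dr' = 4πρ₀ r^5/(5·R²) = 1.372×10^-7 C.
Applying ∮E·dA = Q_enc/ε₀ with Φ = E(4πr²):
E = |Q_enc|/(4πε₀r²) = (1.372e-7)/(4π·8.85×10^-12·(0.0682)²) = 2.65×10^5 N/C.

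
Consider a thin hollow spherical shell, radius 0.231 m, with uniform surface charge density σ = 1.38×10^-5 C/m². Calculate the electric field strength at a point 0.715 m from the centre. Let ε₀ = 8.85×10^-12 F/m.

By spherical symmetry E is radial; choose a Gaussian sphere of radius r = 0.715 m (r > 0.231 m).
The entire shell is enclosed: Q_enc = σ·4πR² = (1.38×10^-5)·4π·(0.231)² = 9.254e-6 C.
By Gauss's law, ∮E·dA = E·4πr² = Q_enc/ε₀.
E = |Q_enc|/(4πε₀r²) = (9.254×10^-6)/(4π·8.85×10^-12·(0.715)²) = 1.63e5 N/C.

E ≈ 1.63×10^5 N/C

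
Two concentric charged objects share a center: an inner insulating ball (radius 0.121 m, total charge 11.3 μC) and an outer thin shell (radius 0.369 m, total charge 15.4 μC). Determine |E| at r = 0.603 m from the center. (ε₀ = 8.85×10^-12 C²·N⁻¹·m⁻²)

|E| = 6.60×10^5 N/C

By spherical symmetry E is radial; choose a Gaussian sphere of radius r = 0.603 m (r > 0.369 m, enclosing both).
Q_enc = (11.3 μC) + (15.4 μC) = 2.67×10^-5 C.
Applying ∮E·dA = Q_enc/ε₀ with Φ = E(4πr²):
E = |Q_enc|/(4πε₀r²) = (2.67×10^-5)/(4π·8.85×10^-12·(0.603)²) = 6.60×10^5 N/C.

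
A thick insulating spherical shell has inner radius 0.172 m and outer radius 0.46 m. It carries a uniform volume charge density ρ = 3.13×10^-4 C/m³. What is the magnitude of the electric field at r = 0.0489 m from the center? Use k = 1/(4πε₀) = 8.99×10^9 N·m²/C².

Use a concentric Gaussian sphere at r = 0.0489 m (r < 0.172 m, inside the empty cavity).
No charge is enclosed, so by Gauss's law E·4πr² = 0 ⇒ E = 0.

E = 0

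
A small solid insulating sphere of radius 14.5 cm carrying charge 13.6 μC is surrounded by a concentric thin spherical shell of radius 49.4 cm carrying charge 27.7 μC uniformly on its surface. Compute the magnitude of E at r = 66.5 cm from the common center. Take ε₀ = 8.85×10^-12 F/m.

By spherical symmetry E is radial; choose a Gaussian sphere of radius r = 66.5 cm (r > 49.4 cm, enclosing both).
Q_enc = (13.6 μC) + (27.7 μC) = 4.13×10^-5 C.
Since E is radial and uniform over the Gaussian sphere, Φ = E·4πr² = Q_enc/ε₀.
E = |Q_enc|/(4πε₀r²) = (4.13×10^-5)/(4π·8.85×10^-12·(0.665)²) = 8.40e5 N/C.

8.40×10^5 N/C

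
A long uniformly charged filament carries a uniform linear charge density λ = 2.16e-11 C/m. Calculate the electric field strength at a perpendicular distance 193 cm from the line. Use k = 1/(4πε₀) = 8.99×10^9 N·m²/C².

Choose a coaxial cylinder of radius r = 193 cm (arbitrary length L) as the Gaussian surface.
Q_enc = λL, so λ_enc = 2.16e-11 C/m.
Since E is radial and uniform over the curved surface, Φ = E·2πrL = Q_enc/ε₀ = λ_enc L/ε₀.
E = 2k|λ_enc|/r = 2(8.99×10^9)(2.16×10^-11)/(1.93) = 0.201 N/C.

0.201 V/m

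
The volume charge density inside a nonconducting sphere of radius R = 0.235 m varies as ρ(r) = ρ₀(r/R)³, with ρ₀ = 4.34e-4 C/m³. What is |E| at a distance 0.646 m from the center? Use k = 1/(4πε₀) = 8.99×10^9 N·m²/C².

Use a concentric Gaussian sphere at r = 0.646 m (r > R, all charge enclosed).
Q_enc = 4π ∫₀^R ρ₀(r'/R)^3 r'² dr' = 4πρ₀R³/6 = 1.18×10^-5 C.
Gauss's law: E·4πr² = Q_enc/ε₀.
E = k|Q_enc|/r² = (8.99×10^9)(1.18e-5)/(0.646)² = 2.54×10^5 N/C.

E = 2.54e5 V/m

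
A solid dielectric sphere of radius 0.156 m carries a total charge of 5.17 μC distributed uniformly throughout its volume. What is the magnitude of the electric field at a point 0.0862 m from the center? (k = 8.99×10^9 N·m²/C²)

Take a concentric spherical Gaussian surface of radius r = 0.0862 m (r < R).
For a uniform sphere the enclosed fraction is (r/R)³, so Q_enc = (5.17 μC)(0.0862/0.156)³ = 8.722e-7 C.
Since E is radial and uniform over the Gaussian sphere, Φ = E·4πr² = Q_enc/ε₀.
E = k|Q_enc|/r² = (8.99×10^9)(8.722×10^-7)/(0.0862)² = 1.06×10^6 N/C.

E = 1.06e6 N/C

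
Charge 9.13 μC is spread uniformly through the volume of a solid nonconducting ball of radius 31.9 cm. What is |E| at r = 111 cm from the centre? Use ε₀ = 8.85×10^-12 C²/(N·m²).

Take a concentric spherical Gaussian surface of radius r = 111 cm (r > R, so the entire charge is enclosed).
Q_enc = 9.13 μC = 9.13×10^-6 C.
Since E is radial and uniform over the Gaussian sphere, Φ = E·4πr² = Q_enc/ε₀.
E = |Q_enc|/(4πε₀r²) = (9.13×10^-6)/(4π·8.85×10^-12·(1.11)²) = 6.66×10^4 N/C.

E ≈ 6.66×10^4 N/C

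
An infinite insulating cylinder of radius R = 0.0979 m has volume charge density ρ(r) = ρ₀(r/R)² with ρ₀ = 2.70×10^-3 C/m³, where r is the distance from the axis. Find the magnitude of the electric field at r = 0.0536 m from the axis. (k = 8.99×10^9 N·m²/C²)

E ≈ 1.23×10^6 V/m

By cylindrical symmetry E is radial; use a coaxial Gaussian cylinder of radius 0.0536 m and length L (r < R).
λ_enc = ∫₀^r ρ(r')·2πr' dr' = (2πρ₀/R²)·r^4/4 = 3.652e-6 C/m.
Gauss's law: E·2πrL = λ_enc L/ε₀.
E = 2k|λ_enc|/r = 2(8.99×10^9)(3.652×10^-6)/(0.0536) = 1.23e6 N/C.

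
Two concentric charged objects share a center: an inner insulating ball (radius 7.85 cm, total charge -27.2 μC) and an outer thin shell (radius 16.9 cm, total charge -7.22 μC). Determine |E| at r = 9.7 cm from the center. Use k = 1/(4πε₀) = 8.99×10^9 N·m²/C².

Symmetry ⇒ E = E(r) r̂. Gaussian sphere of radius r = 9.7 cm (between the bodies, 7.85 cm < r < 16.9 cm).
The shell at 16.9 cm lies outside the Gaussian surface, so Q_enc = -27.2 μC = -2.72e-5 C.
By Gauss's law, ∮E·dA = E·4πr² = Q_enc/ε₀.
E = k|Q_enc|/r² = (8.99×10^9)(2.72×10^-5)/(0.097)² = 2.60×10^7 N/C.

E ≈ 2.60×10^7 N/C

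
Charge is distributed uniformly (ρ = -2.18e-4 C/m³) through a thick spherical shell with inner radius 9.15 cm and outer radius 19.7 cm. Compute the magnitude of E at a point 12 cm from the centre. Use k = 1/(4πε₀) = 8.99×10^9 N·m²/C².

|E| ≈ 5.48×10^5 V/m

By spherical symmetry E is radial; choose a Gaussian sphere of radius r = 12 cm (within the shell material, 9.15 cm < r < 19.7 cm).
Only the shell between 9.15 cm and r is enclosed: Q_enc = ρ·(4π/3)(r³ − a³) = (-2.18×10^-4)·(4π/3)·((0.12)³ − (0.0915)³) = -8.784×10^-7 C.
By Gauss's law, ∮E·dA = E·4πr² = Q_enc/ε₀.
E = k|Q_enc|/r² = (8.99×10^9)(8.784×10^-7)/(0.12)² = 5.48×10^5 N/C.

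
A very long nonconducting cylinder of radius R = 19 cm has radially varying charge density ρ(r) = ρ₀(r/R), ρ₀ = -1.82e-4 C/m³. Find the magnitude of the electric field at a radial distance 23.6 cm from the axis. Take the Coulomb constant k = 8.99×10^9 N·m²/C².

Take a coaxial cylindrical Gaussian surface of radius r = 23.6 cm and length L (r > R, full charge per length enclosed).
λ_enc = 2π ∫₀^R ρ₀(r'/R)^1 r' dr' = 2πρ₀R²/3 = -1.376×10^-5 C/m.
Applying ∮E·dA = Q_enc/ε₀ with the end caps contributing no flux:
E = 2k|λ_enc|/r = 2(8.99×10^9)(1.376×10^-5)/(0.236) = 1.05×10^6 N/C.

E = 1.05e6 V/m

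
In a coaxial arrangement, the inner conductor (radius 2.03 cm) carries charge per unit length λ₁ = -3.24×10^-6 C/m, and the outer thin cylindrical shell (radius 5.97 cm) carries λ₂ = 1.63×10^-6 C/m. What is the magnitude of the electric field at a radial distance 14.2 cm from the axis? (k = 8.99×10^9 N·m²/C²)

Choose a coaxial cylinder of radius r = 14.2 cm (arbitrary length L) as the Gaussian surface (r > 5.97 cm, enclosing both).
λ_enc = λ₁ + λ₂ = (-3.24×10^-6) + (1.63×10^-6) = -1.61×10^-6 C/m.
Applying ∮E·dA = Q_enc/ε₀ with the end caps contributing no flux:
E = 2k|λ_enc|/r = 2(8.99×10^9)(1.61e-6)/(0.142) = 2.04×10^5 N/C.

|E| = 2.04×10^5 N/C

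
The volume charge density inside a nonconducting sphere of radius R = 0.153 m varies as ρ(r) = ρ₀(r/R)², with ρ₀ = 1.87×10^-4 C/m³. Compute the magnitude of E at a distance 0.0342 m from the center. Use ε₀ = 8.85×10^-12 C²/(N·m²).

E = 7.22×10^3 V/m

Symmetry ⇒ E = E(r) r̂. Gaussian sphere of radius r = 0.0342 m (r < R).
Q_enc = ∫₀^r ρ(r')·4πr'² dr' = (4πρ₀/R²) ∫₀^r r'^4 dr' = 4πρ₀ r^5/(5·R²) = 9.394×10^-10 C.
Applying ∮E·dA = Q_enc/ε₀ with Φ = E(4πr²):
E = |Q_enc|/(4πε₀r²) = (9.394×10^-10)/(4π·8.85×10^-12·(0.0342)²) = 7.22×10^3 N/C.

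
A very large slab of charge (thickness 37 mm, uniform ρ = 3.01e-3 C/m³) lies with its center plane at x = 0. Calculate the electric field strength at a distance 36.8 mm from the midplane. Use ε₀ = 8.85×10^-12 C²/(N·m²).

|E| ≈ 6.29e6 N/C

The point |x| = 36.8 mm lies outside the slab (half-thickness 0.0185 m). A symmetric pillbox spanning the full slab encloses Q_enc = ρ·d·A.
Flux = 2EA ⇒ E = |ρ|d/(2ε₀), independent of distance outside.
E = (3.01e-3)(0.037)/(2·8.85×10^-12) = 6.29e6 N/C.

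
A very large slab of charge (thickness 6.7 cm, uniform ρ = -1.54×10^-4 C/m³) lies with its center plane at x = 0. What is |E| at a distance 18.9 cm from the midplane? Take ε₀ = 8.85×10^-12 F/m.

E ≈ 5.83×10^5 N/C

The point |x| = 18.9 cm lies outside the slab (half-thickness 0.0335 m). A symmetric pillbox spanning the full slab encloses Q_enc = ρ·d·A.
Flux = 2EA ⇒ E = |ρ|d/(2ε₀), independent of distance outside.
E = (1.54×10^-4)(0.067)/(2·8.85×10^-12) = 5.83e5 N/C.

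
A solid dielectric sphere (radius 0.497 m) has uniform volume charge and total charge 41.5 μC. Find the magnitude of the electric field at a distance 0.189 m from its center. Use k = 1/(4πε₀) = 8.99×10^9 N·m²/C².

Take a concentric spherical Gaussian surface of radius r = 0.189 m (r < R).
For a uniform sphere the enclosed fraction is (r/R)³, so Q_enc = (41.5 μC)(0.189/0.497)³ = 2.282×10^-6 C.
Applying ∮E·dA = Q_enc/ε₀ with Φ = E(4πr²):
E = k|Q_enc|/r² = (8.99×10^9)(2.282×10^-6)/(0.189)² = 5.74e5 N/C.

E = 5.74e5 N/C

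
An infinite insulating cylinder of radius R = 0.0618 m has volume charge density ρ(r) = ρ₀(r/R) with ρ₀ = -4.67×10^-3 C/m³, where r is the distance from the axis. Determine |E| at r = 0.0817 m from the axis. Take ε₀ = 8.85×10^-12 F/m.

E ≈ 8.22×10^6 V/m

Coaxial Gaussian cylinder, radius r = 0.0817 m, length L (r > R, full charge per length enclosed).
λ_enc = 2π ∫₀^R ρ₀(r'/R)^1 r' dr' = 2πρ₀R²/3 = -3.736e-5 C/m.
Since E is radial and uniform over the curved surface, Φ = E·2πrL = Q_enc/ε₀ = λ_enc L/ε₀.
E = |λ_enc|/(2πε₀r) = (3.736×10^-5)/(2π·8.85×10^-12·0.0817) = 8.22×10^6 N/C.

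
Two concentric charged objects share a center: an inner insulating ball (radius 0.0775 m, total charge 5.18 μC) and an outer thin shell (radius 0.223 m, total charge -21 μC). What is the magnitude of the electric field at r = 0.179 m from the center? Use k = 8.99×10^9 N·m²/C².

|E| = 1.45×10^6 N/C

Use a concentric Gaussian sphere at r = 0.179 m (between the bodies, 0.0775 m < r < 0.223 m).
Only the inner charge is enclosed; the outer shell contributes nothing inside itself. Q_enc = 5.18 μC = 5.18e-6 C.
Since E is radial and uniform over the Gaussian sphere, Φ = E·4πr² = Q_enc/ε₀.
E = k|Q_enc|/r² = (8.99×10^9)(5.18×10^-6)/(0.179)² = 1.45×10^6 N/C.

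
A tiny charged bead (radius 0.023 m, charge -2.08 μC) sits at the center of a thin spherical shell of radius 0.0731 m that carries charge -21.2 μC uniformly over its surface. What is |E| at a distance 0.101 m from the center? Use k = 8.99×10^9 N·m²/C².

Take a concentric spherical Gaussian surface of radius r = 0.101 m (r > 0.0731 m, enclosing both).
Q_enc = (-2.08 μC) + (-21.2 μC) = -2.328×10^-5 C.
Applying ∮E·dA = Q_enc/ε₀ with Φ = E(4πr²):
E = k|Q_enc|/r² = (8.99×10^9)(2.328×10^-5)/(0.101)² = 2.05×10^7 N/C.

|E| = 2.05×10^7 N/C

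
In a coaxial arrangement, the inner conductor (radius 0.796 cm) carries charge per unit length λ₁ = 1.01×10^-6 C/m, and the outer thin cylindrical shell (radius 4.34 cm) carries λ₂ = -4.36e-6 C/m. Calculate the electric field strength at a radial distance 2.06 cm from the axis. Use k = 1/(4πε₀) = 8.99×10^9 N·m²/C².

|E| = 8.82e5 N/C

Choose a coaxial cylinder of radius r = 2.06 cm (arbitrary length L) as the Gaussian surface (between the conductors, 0.796 cm < r < 4.34 cm).
The shell at 4.34 cm lies outside the Gaussian surface, so λ_enc = λ₁ = 1.01×10^-6 C/m.
Since E is radial and uniform over the curved surface, Φ = E·2πrL = Q_enc/ε₀ = λ_enc L/ε₀.
E = 2k|λ_enc|/r = 2(8.99×10^9)(1.01e-6)/(0.0206) = 8.82e5 N/C.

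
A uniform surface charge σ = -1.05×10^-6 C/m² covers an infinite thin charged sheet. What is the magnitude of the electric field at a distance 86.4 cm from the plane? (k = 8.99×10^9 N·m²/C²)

|E| ≈ 5.93×10^4 N/C

By planar symmetry E is perpendicular to the sheet and uniform; use a Gaussian pillbox with flat faces of area A on each side of the sheet.
Only the two end caps contribute flux: Φ = 2EA. With Q_enc = σA, Gauss's law gives E = |σ|/(2ε₀).
E = 2πk|σ| = 2π(8.99×10^9)(1.05×10^-6) = 5.93×10^4 N/C.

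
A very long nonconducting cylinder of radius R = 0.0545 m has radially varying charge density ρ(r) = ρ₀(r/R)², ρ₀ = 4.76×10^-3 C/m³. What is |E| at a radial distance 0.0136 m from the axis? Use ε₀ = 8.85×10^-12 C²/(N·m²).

|E| = 1.14×10^5 N/C

Choose a coaxial cylinder of radius r = 0.0136 m (arbitrary length L) as the Gaussian surface (r < R).
λ_enc = ∫₀^r ρ(r')·2πr' dr' = (2πρ₀/R²)·r^4/4 = 8.612e-8 C/m.
By Gauss's law (flux through the curved wall only), E·2πrL = λ_enc L/ε₀.
E = |λ_enc|/(2πε₀r) = (8.612×10^-8)/(2π·8.85×10^-12·0.0136) = 1.14×10^5 N/C.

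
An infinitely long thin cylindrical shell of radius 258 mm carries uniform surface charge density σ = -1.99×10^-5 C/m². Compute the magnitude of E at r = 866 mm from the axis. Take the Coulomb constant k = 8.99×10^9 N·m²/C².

E = 6.70×10^5 N/C

By cylindrical symmetry E is radial; use a coaxial Gaussian cylinder of radius 866 mm and length L (r > 258 mm).
The whole shell is enclosed: λ_enc = σ·2πR = (-1.99×10^-5)·2π·(0.258) = -3.226e-5 C/m.
By Gauss's law (flux through the curved wall only), E·2πrL = λ_enc L/ε₀.
E = 2k|λ_enc|/r = 2(8.99×10^9)(3.226e-5)/(0.866) = 6.70×10^5 N/C.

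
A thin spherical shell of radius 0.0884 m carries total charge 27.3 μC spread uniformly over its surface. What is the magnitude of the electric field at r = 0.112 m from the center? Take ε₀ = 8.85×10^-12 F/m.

|E| ≈ 1.96×10^7 V/m

By spherical symmetry E is radial; choose a Gaussian sphere of radius r = 0.112 m (r > 0.0884 m).
The entire shell is enclosed: Q_enc = 2.73e-5 C.
Gauss's law: E·4πr² = Q_enc/ε₀.
E = |Q_enc|/(4πε₀r²) = (2.73×10^-5)/(4π·8.85×10^-12·(0.112)²) = 1.96×10^7 N/C.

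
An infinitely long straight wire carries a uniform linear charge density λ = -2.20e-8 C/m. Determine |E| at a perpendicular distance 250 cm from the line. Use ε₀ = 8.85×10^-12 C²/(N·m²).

Choose a coaxial cylinder of radius r = 250 cm (arbitrary length L) as the Gaussian surface.
Q_enc = λL, so λ_enc = -2.20×10^-8 C/m.
Gauss's law: E·2πrL = λ_enc L/ε₀.
E = |λ_enc|/(2πε₀r) = (2.20e-8)/(2π·8.85×10^-12·2.5) = 158 N/C.

|E| = 158 N/C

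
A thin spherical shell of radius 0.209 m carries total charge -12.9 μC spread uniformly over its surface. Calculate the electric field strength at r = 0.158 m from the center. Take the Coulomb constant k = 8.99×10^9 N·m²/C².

|E| = 0 N/C

By spherical symmetry E is radial; choose a Gaussian sphere of radius r = 0.158 m (inside the shell, r < 0.209 m).
All the charge is outside the Gaussian surface: Q_enc = 0, hence E = 0 everywhere inside the shell.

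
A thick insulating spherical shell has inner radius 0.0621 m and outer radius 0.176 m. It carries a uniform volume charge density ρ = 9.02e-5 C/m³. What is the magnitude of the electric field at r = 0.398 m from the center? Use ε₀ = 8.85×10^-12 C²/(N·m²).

|E| ≈ 1.12×10^5 N/C

Symmetry ⇒ E = E(r) r̂. Gaussian sphere of radius r = 0.398 m (r > 0.176 m, enclosing the whole shell).
Q_enc = ρ·(4π/3)(b³ − a³) = (9.02×10^-5)·(4π/3)·((0.176)³ − (0.0621)³) = 1.969×10^-6 C.
By Gauss's law, ∮E·dA = E·4πr² = Q_enc/ε₀.
E = |Q_enc|/(4πε₀r²) = (1.969e-6)/(4π·8.85×10^-12·(0.398)²) = 1.12×10^5 N/C.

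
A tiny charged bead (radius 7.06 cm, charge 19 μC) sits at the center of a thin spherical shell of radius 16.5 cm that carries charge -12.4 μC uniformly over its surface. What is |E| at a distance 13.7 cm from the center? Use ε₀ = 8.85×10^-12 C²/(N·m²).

9.10e6 N/C

Symmetry ⇒ E = E(r) r̂. Gaussian sphere of radius r = 13.7 cm (between the bodies, 7.06 cm < r < 16.5 cm).
Only the inner charge is enclosed; the outer shell contributes nothing inside itself. Q_enc = 19 μC = 1.90e-5 C.
Applying ∮E·dA = Q_enc/ε₀ with Φ = E(4πr²):
E = |Q_enc|/(4πε₀r²) = (1.90×10^-5)/(4π·8.85×10^-12·(0.137)²) = 9.10×10^6 N/C.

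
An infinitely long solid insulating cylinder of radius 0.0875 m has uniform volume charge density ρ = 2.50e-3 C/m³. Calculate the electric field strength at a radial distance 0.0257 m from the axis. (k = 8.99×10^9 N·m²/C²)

Take a coaxial cylindrical Gaussian surface of radius r = 0.0257 m and length L (r < R).
Enclosed charge per unit length: λ_enc = ρ·πr² = (2.50e-3)π(0.0257)² = 5.187×10^-6 C/m.
Since E is radial and uniform over the curved surface, Φ = E·2πrL = Q_enc/ε₀ = λ_enc L/ε₀.
E = 2k|λ_enc|/r = 2(8.99×10^9)(5.187×10^-6)/(0.0257) = 3.63e6 N/C.

|E| ≈ 3.63×10^6 V/m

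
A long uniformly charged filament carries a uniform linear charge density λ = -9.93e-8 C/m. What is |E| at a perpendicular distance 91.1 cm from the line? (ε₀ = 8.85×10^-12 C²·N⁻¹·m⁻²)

|E| = 1.96×10^3 V/m

Coaxial Gaussian cylinder, radius r = 91.1 cm, length L.
Q_enc = λL, so λ_enc = -9.93e-8 C/m.
By Gauss's law (flux through the curved wall only), E·2πrL = λ_enc L/ε₀.
E = |λ_enc|/(2πε₀r) = (9.93e-8)/(2π·8.85×10^-12·0.911) = 1.96×10^3 N/C.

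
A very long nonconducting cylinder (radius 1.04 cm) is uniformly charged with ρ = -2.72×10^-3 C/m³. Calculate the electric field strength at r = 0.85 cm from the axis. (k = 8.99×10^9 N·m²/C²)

1.31×10^6 N/C

By cylindrical symmetry E is radial; use a coaxial Gaussian cylinder of radius 0.85 cm and length L (r < R).
Enclosed charge per unit length: λ_enc = ρ·πr² = (-2.72×10^-3)π(0.0085)² = -6.174×10^-7 C/m.
By Gauss's law (flux through the curved wall only), E·2πrL = λ_enc L/ε₀.
E = 2k|λ_enc|/r = 2(8.99×10^9)(6.174×10^-7)/(0.0085) = 1.31×10^6 N/C.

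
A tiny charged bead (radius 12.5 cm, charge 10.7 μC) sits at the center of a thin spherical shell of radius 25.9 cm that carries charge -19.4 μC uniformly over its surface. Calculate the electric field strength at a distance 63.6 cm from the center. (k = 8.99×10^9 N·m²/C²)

Take a concentric spherical Gaussian surface of radius r = 63.6 cm (r > 25.9 cm, enclosing both).
Q_enc = (10.7 μC) + (-19.4 μC) = -8.70×10^-6 C.
Since E is radial and uniform over the Gaussian sphere, Φ = E·4πr² = Q_enc/ε₀.
E = k|Q_enc|/r² = (8.99×10^9)(8.70e-6)/(0.636)² = 1.93×10^5 N/C.

1.93×10^5 N/C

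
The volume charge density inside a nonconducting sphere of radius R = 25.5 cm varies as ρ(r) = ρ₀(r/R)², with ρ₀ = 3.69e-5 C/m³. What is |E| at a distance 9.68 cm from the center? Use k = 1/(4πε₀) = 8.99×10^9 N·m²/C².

Use a concentric Gaussian sphere at r = 9.68 cm (r < R).
Integrate the density: Q_enc = 4π ∫₀^r ρ₀(r'/R)^2 r'² dr' = 4πρ₀ r^5/(5·R²) = 1.212×10^-8 C.
Gauss's law: E·4πr² = Q_enc/ε₀.
E = k|Q_enc|/r² = (8.99×10^9)(1.212×10^-8)/(0.0968)² = 1.16×10^4 N/C.

1.16×10^4 V/m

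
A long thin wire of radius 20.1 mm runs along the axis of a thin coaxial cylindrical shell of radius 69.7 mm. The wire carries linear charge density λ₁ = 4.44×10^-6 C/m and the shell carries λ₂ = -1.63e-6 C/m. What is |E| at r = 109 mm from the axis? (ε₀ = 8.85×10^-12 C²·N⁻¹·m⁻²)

Choose a coaxial cylinder of radius r = 109 mm (arbitrary length L) as the Gaussian surface (r > 69.7 mm, enclosing both).
λ_enc = λ₁ + λ₂ = (4.44×10^-6) + (-1.63×10^-6) = 2.81×10^-6 C/m.
Gauss's law: E·2πrL = λ_enc L/ε₀.
E = |λ_enc|/(2πε₀r) = (2.81e-6)/(2π·8.85×10^-12·0.109) = 4.64×10^5 N/C.

|E| = 4.64e5 N/C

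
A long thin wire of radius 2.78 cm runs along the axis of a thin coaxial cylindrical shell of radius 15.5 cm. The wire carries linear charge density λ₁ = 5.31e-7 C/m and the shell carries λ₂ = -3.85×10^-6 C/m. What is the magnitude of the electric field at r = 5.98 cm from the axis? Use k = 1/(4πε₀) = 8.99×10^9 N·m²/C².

By cylindrical symmetry E is radial; use a coaxial Gaussian cylinder of radius 5.98 cm and length L (between the conductors, 2.78 cm < r < 15.5 cm).
The shell at 15.5 cm lies outside the Gaussian surface, so λ_enc = λ₁ = 5.31×10^-7 C/m.
Applying ∮E·dA = Q_enc/ε₀ with the end caps contributing no flux:
E = 2k|λ_enc|/r = 2(8.99×10^9)(5.31e-7)/(0.0598) = 1.60×10^5 N/C.

|E| ≈ 1.60e5 V/m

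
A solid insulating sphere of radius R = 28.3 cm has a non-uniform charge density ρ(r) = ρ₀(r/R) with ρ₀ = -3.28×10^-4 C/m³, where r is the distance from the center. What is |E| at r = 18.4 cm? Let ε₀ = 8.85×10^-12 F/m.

|E| ≈ 1.11e6 V/m

Symmetry ⇒ E = E(r) r̂. Gaussian sphere of radius r = 18.4 cm (r < R).
Integrate the density: Q_enc = 4π ∫₀^r ρ₀(r'/R)^1 r'² dr' = 4πρ₀ r^4/(4·R) = -4.174×10^-6 C.
By Gauss's law, ∮E·dA = E·4πr² = Q_enc/ε₀.
E = |Q_enc|/(4πε₀r²) = (4.174e-6)/(4π·8.85×10^-12·(0.184)²) = 1.11×10^6 N/C.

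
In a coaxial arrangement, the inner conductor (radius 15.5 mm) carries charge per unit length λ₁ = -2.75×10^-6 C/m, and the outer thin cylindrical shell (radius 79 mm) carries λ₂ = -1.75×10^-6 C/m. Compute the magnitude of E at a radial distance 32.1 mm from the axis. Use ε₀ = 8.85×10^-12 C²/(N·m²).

Choose a coaxial cylinder of radius r = 32.1 mm (arbitrary length L) as the Gaussian surface (between the conductors, 15.5 mm < r < 79 mm).
The shell at 79 mm lies outside the Gaussian surface, so λ_enc = λ₁ = -2.75×10^-6 C/m.
Applying ∮E·dA = Q_enc/ε₀ with the end caps contributing no flux:
E = |λ_enc|/(2πε₀r) = (2.75×10^-6)/(2π·8.85×10^-12·0.0321) = 1.54×10^6 N/C.

|E| = 1.54×10^6 N/C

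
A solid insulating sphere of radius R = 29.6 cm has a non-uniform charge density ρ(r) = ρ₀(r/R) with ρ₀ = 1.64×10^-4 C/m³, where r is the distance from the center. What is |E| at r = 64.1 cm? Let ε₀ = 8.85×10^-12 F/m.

|E| ≈ 2.92e5 V/m

Symmetry ⇒ E = E(r) r̂. Gaussian sphere of radius r = 64.1 cm (r > R, all charge enclosed).
Q_enc = 4π ∫₀^R ρ₀(r'/R)^1 r'² dr' = 4πρ₀R³/4 = 1.336×10^-5 C.
By Gauss's law, ∮E·dA = E·4πr² = Q_enc/ε₀.
E = |Q_enc|/(4πε₀r²) = (1.336e-5)/(4π·8.85×10^-12·(0.641)²) = 2.92×10^5 N/C.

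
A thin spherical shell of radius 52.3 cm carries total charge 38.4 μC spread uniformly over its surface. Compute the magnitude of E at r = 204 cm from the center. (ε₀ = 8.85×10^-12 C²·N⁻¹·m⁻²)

|E| ≈ 8.30×10^4 V/m

Take a concentric spherical Gaussian surface of radius r = 204 cm (r > 52.3 cm).
The entire shell is enclosed: Q_enc = 3.84×10^-5 C.
Applying ∮E·dA = Q_enc/ε₀ with Φ = E(4πr²):
E = |Q_enc|/(4πε₀r²) = (3.84e-5)/(4π·8.85×10^-12·(2.04)²) = 8.30e4 N/C.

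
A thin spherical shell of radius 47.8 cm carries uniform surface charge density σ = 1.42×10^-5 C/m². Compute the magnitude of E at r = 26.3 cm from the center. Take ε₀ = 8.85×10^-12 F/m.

|E| = 0 N/C

Symmetry ⇒ E = E(r) r̂. Gaussian sphere of radius r = 26.3 cm (inside the shell, r < 47.8 cm).
All the charge is outside the Gaussian surface: Q_enc = 0, hence E = 0 everywhere inside the shell.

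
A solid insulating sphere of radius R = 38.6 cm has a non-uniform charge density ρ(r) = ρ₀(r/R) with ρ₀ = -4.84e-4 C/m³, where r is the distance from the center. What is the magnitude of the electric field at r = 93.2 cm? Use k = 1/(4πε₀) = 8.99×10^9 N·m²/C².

|E| ≈ 9.05×10^5 N/C

Symmetry ⇒ E = E(r) r̂. Gaussian sphere of radius r = 93.2 cm (r > R, all charge enclosed).
Q_enc = 4π ∫₀^R ρ₀(r'/R)^1 r'² dr' = 4πρ₀R³/4 = -8.745×10^-5 C.
Gauss's law: E·4πr² = Q_enc/ε₀.
E = k|Q_enc|/r² = (8.99×10^9)(8.745×10^-5)/(0.932)² = 9.05e5 N/C.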